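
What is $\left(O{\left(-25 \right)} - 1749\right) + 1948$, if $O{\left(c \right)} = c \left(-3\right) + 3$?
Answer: $277$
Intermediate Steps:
$O{\left(c \right)} = 3 - 3 c$ ($O{\left(c \right)} = - 3 c + 3 = 3 - 3 c$)
$\left(O{\left(-25 \right)} - 1749\right) + 1948 = \left(\left(3 - -75\right) - 1749\right) + 1948 = \left(\left(3 + 75\right) - 1749\right) + 1948 = \left(78 - 1749\right) + 1948 = -1671 + 1948 = 277$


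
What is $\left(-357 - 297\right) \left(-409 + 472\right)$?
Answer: $-41202$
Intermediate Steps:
$\left(-357 - 297\right) \left(-409 + 472\right) = \left(-654\right) 63 = -41202$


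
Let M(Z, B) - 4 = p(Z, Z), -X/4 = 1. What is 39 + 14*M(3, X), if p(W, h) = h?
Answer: 137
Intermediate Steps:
X = -4 (X = -4*1 = -4)
M(Z, B) = 4 + Z
39 + 14*M(3, X) = 39 + 14*(4 + 3) = 39 + 14*7 = 39 + 98 = 137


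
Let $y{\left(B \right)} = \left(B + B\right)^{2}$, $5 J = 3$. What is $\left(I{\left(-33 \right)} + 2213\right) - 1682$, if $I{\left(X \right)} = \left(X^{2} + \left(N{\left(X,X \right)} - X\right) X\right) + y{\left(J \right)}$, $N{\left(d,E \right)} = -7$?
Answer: $\frac{19086}{25} \approx 763.44$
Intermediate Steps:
$J = \frac{3}{5}$ ($J = \frac{1}{5} \cdot 3 = \frac{3}{5} \approx 0.6$)
$y{\left(B \right)} = 4 B^{2}$ ($y{\left(B \right)} = \left(2 B\right)^{2} = 4 B^{2}$)
$I{\left(X \right)} = \frac{36}{25} + X^{2} + X \left(-7 - X\right)$ ($I{\left(X \right)} = \left(X^{2} + \left(-7 - X\right) X\right) + 4 \left(\frac{3}{5}\right)^{2} = \left(X^{2} + X \left(-7 - X\right)\right) + 4 \cdot \frac{9}{25} = \left(X^{2} + X \left(-7 - X\right)\right) + \frac{36}{25} = \frac{36}{25} + X^{2} + X \left(-7 - X\right)$)
$\left(I{\left(-33 \right)} + 2213\right) - 1682 = \left(\left(\frac{36}{25} - -231\right) + 2213\right) - 1682 = \left(\left(\frac{36}{25} + 231\right) + 2213\right) - 1682 = \left(\frac{5811}{25} + 2213\right) - 1682 = \frac{61136}{25} - 1682 = \frac{19086}{25}$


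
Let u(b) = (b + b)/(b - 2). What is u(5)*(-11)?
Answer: -110/3 ≈ -36.667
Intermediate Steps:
u(b) = 2*b/(-2 + b) (u(b) = (2*b)/(-2 + b) = 2*b/(-2 + b))
u(5)*(-11) = (2*5/(-2 + 5))*(-11) = (2*5/3)*(-11) = (2*5*(⅓))*(-11) = (10/3)*(-11) = -110/3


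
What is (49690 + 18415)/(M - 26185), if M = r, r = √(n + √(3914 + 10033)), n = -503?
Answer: -68105/(26185 - I*√(503 - √13947)) ≈ -2.6009 - 0.0019487*I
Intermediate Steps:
r = √(-503 + √13947) (r = √(-503 + √(3914 + 10033)) = √(-503 + √13947) ≈ 19.619*I)
M = √(-503 + √13947) ≈ 19.619*I
(49690 + 18415)/(M - 26185) = (49690 + 18415)/(√(-503 + √13947) - 26185) = 68105/(-26185 + √(-503 + √13947))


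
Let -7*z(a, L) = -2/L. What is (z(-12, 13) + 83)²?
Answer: 57078025/8281 ≈ 6892.6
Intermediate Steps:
z(a, L) = 2/(7*L) (z(a, L) = -(-2)/(7*L) = 2/(7*L))
(z(-12, 13) + 83)² = ((2/7)/13 + 83)² = ((2/7)*(1/13) + 83)² = (2/91 + 83)² = (7555/91)² = 57078025/8281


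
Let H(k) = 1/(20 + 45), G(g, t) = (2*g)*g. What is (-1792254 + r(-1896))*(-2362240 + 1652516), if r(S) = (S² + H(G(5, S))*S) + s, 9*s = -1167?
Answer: -249445712731708/195 ≈ -1.2792e+12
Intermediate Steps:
G(g, t) = 2*g²
s = -389/3 (s = (⅑)*(-1167) = -389/3 ≈ -129.67)
H(k) = 1/65
r(S) = -389/3 + S² + S/65 (r(S) = (S² + S/65) - 389/3 = -389/3 + S² + S/65)
(-1792254 + r(-1896))*(-2362240 + 1652516) = (-1792254 + (-389/3 + (-1896)² + (1/65)*(-1896)))*(-2362240 + 1652516) = (-1792254 + (-389/3 + 3594816 - 1896/65))*(-709724) = (-1792254 + 700958147/195)*(-709724) = (351468617/195)*(-709724) = -249445712731708/195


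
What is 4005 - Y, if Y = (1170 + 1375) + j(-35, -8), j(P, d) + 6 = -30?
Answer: 1496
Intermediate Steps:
j(P, d) = -36 (j(P, d) = -6 - 30 = -36)
Y = 2509 (Y = (1170 + 1375) - 36 = 2545 - 36 = 2509)
4005 - Y = 4005 - 1*2509 = 4005 - 2509 = 1496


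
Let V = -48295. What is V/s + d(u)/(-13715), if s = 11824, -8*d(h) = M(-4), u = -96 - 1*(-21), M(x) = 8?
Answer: -662354101/162166160 ≈ -4.0844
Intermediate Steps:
u = -75 (u = -96 + 21 = -75)
d(h) = -1 (d(h) = -1/8*8 = -1)
V/s + d(u)/(-13715) = -48295/11824 - 1/(-13715) = -48295*1/11824 - 1*(-1/13715) = -48295/11824 + 1/13715 = -662354101/162166160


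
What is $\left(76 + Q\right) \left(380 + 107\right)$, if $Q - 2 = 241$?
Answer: $155353$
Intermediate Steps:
$Q = 243$ ($Q = 2 + 241 = 243$)
$\left(76 + Q\right) \left(380 + 107\right) = \left(76 + 243\right) \left(380 + 107\right) = 319 \cdot 487 = 155353$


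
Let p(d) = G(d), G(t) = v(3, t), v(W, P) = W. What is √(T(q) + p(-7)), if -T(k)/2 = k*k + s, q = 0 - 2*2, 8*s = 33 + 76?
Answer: 15*I/2 ≈ 7.5*I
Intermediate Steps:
G(t) = 3
p(d) = 3
s = 109/8 (s = (33 + 76)/8 = (⅛)*109 = 109/8 ≈ 13.625)
q = -4 (q = 0 - 4 = -4)
T(k) = -109/4 - 2*k² (T(k) = -2*(k*k + 109/8) = -2*(k² + 109/8) = -2*(109/8 + k²) = -109/4 - 2*k²)
√(T(q) + p(-7)) = √((-109/4 - 2*(-4)²) + 3) = √((-109/4 - 2*16) + 3) = √((-109/4 - 32) + 3) = √(-237/4 + 3) = √(-225/4) = 15*I/2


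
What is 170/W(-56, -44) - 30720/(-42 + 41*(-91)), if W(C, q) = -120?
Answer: 304499/45276 ≈ 6.7254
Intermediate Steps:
170/W(-56, -44) - 30720/(-42 + 41*(-91)) = 170/(-120) - 30720/(-42 + 41*(-91)) = 170*(-1/120) - 30720/(-42 - 3731) = -17/12 - 30720/(-3773) = -17/12 - 30720*(-1/3773) = -17/12 + 30720/3773 = 304499/45276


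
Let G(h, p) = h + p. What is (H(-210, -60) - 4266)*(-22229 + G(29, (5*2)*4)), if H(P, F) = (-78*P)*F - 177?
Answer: 21877304880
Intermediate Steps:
H(P, F) = -177 - 78*F*P (H(P, F) = -78*F*P - 177 = -177 - 78*F*P)
(H(-210, -60) - 4266)*(-22229 + G(29, (5*2)*4)) = ((-177 - 78*(-60)*(-210)) - 4266)*(-22229 + (29 + (5*2)*4)) = ((-177 - 982800) - 4266)*(-22229 + (29 + 10*4)) = (-982977 - 4266)*(-22229 + (29 + 40)) = -987243*(-22229 + 69) = -987243*(-22160) = 21877304880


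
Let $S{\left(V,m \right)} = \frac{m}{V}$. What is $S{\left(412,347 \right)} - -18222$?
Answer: $\frac{7507811}{412} \approx 18223.0$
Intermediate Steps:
$S{\left(412,347 \right)} - -18222 = \frac{347}{412} - -18222 = 347 \cdot \frac{1}{412} + 18222 = \frac{347}{412} + 18222 = \frac{7507811}{412}$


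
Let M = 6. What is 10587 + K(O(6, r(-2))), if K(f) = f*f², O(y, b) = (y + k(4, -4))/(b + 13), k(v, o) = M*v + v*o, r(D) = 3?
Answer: 5420887/512 ≈ 10588.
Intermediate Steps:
k(v, o) = 6*v + o*v (k(v, o) = 6*v + v*o = 6*v + o*v)
O(y, b) = (8 + y)/(13 + b) (O(y, b) = (y + 4*(6 - 4))/(b + 13) = (y + 4*2)/(13 + b) = (y + 8)/(13 + b) = (8 + y)/(13 + b))
K(f) = f³
10587 + K(O(6, r(-2))) = 10587 + ((8 + 6)/(13 + 3))³ = 10587 + (14/16)³ = 10587 + ((1/16)*14)³ = 10587 + (7/8)³ = 10587 + 343/512 = 5420887/512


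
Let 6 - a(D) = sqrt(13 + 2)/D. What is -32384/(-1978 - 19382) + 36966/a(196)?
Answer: 3792562273208/615417645 + 2415112*sqrt(15)/460987 ≈ 6182.9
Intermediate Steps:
a(D) = 6 - sqrt(15)/D (a(D) = 6 - sqrt(13 + 2)/D = 6 - sqrt(15)/D)
-32384/(-1978 - 19382) + 36966/a(196) = -32384/(-1978 - 19382) + 36966/(6 - 1*sqrt(15)/196) = -32384/(-21360) + 36966/(6 - 1*sqrt(15)*1/196) = -32384*(-1/21360) + 36966/(6 - sqrt(15)/196) = 2024/1335 + 36966/(6 - sqrt(15)/196)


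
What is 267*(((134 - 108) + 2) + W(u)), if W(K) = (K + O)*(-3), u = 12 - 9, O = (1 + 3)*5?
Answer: -10947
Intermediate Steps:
O = 20 (O = 4*5 = 20)
u = 3
W(K) = -60 - 3*K (W(K) = (K + 20)*(-3) = (20 + K)*(-3) = -60 - 3*K)
267*(((134 - 108) + 2) + W(u)) = 267*(((134 - 108) + 2) + (-60 - 3*3)) = 267*((26 + 2) + (-60 - 9)) = 267*(28 - 69) = 267*(-41) = -10947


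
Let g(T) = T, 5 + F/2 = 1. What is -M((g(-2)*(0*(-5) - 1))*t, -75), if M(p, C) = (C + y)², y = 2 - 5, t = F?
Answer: -6084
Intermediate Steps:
F = -8 (F = -10 + 2*1 = -10 + 2 = -8)
t = -8
y = -3
M(p, C) = (-3 + C)² (M(p, C) = (C - 3)² = (-3 + C)²)
-M((g(-2)*(0*(-5) - 1))*t, -75) = -(-3 - 75)² = -1*(-78)² = -1*6084 = -6084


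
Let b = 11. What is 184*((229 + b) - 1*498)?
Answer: -47472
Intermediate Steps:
184*((229 + b) - 1*498) = 184*((229 + 11) - 1*498) = 184*(240 - 498) = 184*(-258) = -47472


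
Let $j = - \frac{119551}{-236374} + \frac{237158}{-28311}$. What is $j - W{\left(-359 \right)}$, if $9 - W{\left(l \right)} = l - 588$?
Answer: $- \frac{6450210380915}{6691984314} \approx -963.87$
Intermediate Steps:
$W{\left(l \right)} = 597 - l$ ($W{\left(l \right)} = 9 - \left(l - 588\right) = 9 - \left(-588 + l\right) = 597 - l$)
$j = - \frac{52673376731}{6691984314}$ ($j = \left(-119551\right) \left(- \frac{1}{236374}\right) + 237158 \left(- \frac{1}{28311}\right) = \frac{119551}{236374} - \frac{237158}{28311} = - \frac{52673376731}{6691984314} \approx -7.8711$)
$j - W{\left(-359 \right)} = - \frac{52673376731}{6691984314} - \left(597 - -359\right) = - \frac{52673376731}{6691984314} - \left(597 + 359\right) = - \frac{52673376731}{6691984314} - 956 = - \frac{6450210380915}{6691984314}$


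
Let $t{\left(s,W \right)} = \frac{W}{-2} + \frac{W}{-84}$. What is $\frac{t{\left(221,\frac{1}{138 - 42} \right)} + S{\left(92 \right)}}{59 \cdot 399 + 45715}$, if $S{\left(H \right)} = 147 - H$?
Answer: $\frac{443477}{558480384} \approx 0.00079408$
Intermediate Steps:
$t{\left(s,W \right)} = - \frac{43 W}{84}$ ($t{\left(s,W \right)} = W \left(- \frac{1}{2}\right) + W \left(- \frac{1}{84}\right) = - \frac{W}{2} - \frac{W}{84} = - \frac{43 W}{84}$)
$\frac{t{\left(221,\frac{1}{138 - 42} \right)} + S{\left(92 \right)}}{59 \cdot 399 + 45715} = \frac{- \frac{43}{84 \left(138 - 42\right)} + \left(147 - 92\right)}{59 \cdot 399 + 45715} = \frac{- \frac{43}{84 \cdot 96} + \left(147 - 92\right)}{23541 + 45715} = \frac{\left(- \frac{43}{84}\right) \frac{1}{96} + 55}{69256} = \left(- \frac{43}{8064} + 55\right) \frac{1}{69256} = \frac{443477}{8064} \cdot \frac{1}{69256} = \frac{443477}{558480384}$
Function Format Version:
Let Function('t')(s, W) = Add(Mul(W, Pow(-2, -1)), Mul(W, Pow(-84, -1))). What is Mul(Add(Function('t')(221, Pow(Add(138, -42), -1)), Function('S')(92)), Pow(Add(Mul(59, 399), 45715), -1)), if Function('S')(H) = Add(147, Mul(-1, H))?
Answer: Rational(443477, 558480384) ≈ 0.00079408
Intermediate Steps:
Function('t')(s, W) = Mul(Rational(-43, 84), W) (Function('t')(s, W) = Add(Mul(W, Rational(-1, 2)), Mul(W, Rational(-1, 84))) = Add(Mul(Rational(-1, 2), W), Mul(Rational(-1, 84), W)) = Mul(Rational(-43, 84), W))
Mul(Add(Function('t')(221, Pow(Add(138, -42), -1)), Function('S')(92)), Pow(Add(Mul(59, 399), 45715), -1)) = Mul(Add(Mul(Rational(-43, 84), Pow(Add(138, -42), -1)), Add(147, Mul(-1, 92))), Pow(Add(Mul(59, 399), 45715), -1)) = Mul(Add(Mul(Rational(-43, 84), Pow(96, -1)), Add(147, -92)), Pow(Add(23541, 45715), -1)) = Mul(Add(Mul(Rational(-43, 84), Rational(1, 96)), 55), Pow(69256, -1)) = Mul(Add(Rational(-43, 8064), 55), Rational(1, 69256)) = Mul(Rational(443477, 8064), Rational(1, 69256)) = Rational(443477, 558480384)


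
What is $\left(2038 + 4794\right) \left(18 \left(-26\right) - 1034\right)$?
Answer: $-10261664$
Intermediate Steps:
$\left(2038 + 4794\right) \left(18 \left(-26\right) - 1034\right) = 6832 \left(-468 - 1034\right) = 6832 \left(-1502\right) = -10261664$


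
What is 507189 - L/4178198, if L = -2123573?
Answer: 2119138188995/4178198 ≈ 5.0719e+5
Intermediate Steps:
507189 - L/4178198 = 507189 - (-2123573)/4178198 = 507189 - 1*(-2123573/4178198) = 507189 + 2123573/4178198 = 2119138188995/4178198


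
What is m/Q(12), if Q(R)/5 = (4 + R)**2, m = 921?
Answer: 921/1280 ≈ 0.71953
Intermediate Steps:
Q(R) = 5*(4 + R)**2
m/Q(12) = 921/((5*(4 + 12)**2)) = 921/((5*16**2)) = 921/((5*256)) = 921/1280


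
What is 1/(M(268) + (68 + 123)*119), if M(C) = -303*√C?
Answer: 22729/492002629 + 606*√67/492002629 ≈ 5.6279e-5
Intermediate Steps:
1/(M(268) + (68 + 123)*119) = 1/(-606*√67 + (68 + 123)*119) = 1/(-606*√67 + 191*119) = 1/(-606*√67 + 22729) = 1/(22729 - 606*√67)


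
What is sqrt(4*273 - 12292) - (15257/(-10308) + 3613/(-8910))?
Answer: 28863779/15307380 + 40*I*sqrt(7) ≈ 1.8856 + 105.83*I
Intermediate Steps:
sqrt(4*273 - 12292) - (15257/(-10308) + 3613/(-8910)) = sqrt(1092 - 12292) - (15257*(-1/10308) + 3613*(-1/8910)) = sqrt(-11200) - (-15257/10308 - 3613/8910) = 40*I*sqrt(7) - 1*(-28863779/15307380) = 40*I*sqrt(7) + 28863779/15307380 = 28863779/15307380 + 40*I*sqrt(7)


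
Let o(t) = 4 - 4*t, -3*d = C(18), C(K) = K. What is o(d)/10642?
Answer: 14/5321 ≈ 0.0026311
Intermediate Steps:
d = -6 (d = -⅓*18 = -6)
o(d)/10642 = (4 - 4*(-6))/10642 = (4 + 24)*(1/10642) = 28*(1/10642) = 14/5321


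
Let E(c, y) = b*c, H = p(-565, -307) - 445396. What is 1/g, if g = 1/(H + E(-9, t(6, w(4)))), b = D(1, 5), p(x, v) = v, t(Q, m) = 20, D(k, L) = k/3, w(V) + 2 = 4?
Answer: -445706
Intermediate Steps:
w(V) = 2 (w(V) = -2 + 4 = 2)
D(k, L) = k/3 (D(k, L) = k*(1/3) = k/3)
b = 1/3 (b = (1/3)*1 = 1/3 ≈ 0.33333)
H = -445703 (H = -307 - 445396 = -445703)
E(c, y) = c/3
g = -1/445706 (g = 1/(-445703 + (1/3)*(-9)) = 1/(-445703 - 3) = 1/(-445706) = -1/445706 ≈ -2.2436e-6)
1/g = 1/(-1/445706) = -445706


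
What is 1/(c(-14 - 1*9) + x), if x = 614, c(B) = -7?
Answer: 1/607 ≈ 0.0016474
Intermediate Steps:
1/(c(-14 - 1*9) + x) = 1/(-7 + 614) = 1/607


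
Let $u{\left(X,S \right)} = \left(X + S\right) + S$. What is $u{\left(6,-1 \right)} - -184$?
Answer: $188$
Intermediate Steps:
$u{\left(X,S \right)} = X + 2 S$ ($u{\left(X,S \right)} = \left(S + X\right) + S = X + 2 S$)
$u{\left(6,-1 \right)} - -184 = \left(6 + 2 \left(-1\right)\right) - -184 = \left(6 - 2\right) + 184 = 4 + 184 = 188$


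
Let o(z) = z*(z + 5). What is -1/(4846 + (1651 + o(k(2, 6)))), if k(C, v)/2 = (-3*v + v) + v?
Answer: -1/6581 ≈ -0.00015195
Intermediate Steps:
k(C, v) = -2*v (k(C, v) = 2*((-3*v + v) + v) = 2*(-2*v + v) = 2*(-v) = -2*v)
o(z) = z*(5 + z)
-1/(4846 + (1651 + o(k(2, 6)))) = -1/(4846 + (1651 + (-2*6)*(5 - 2*6))) = -1/(4846 + (1651 - 12*(5 - 12))) = -1/(4846 + (1651 - 12*(-7))) = -1/(4846 + (1651 + 84)) = -1/(4846 + 1735) = -1/6581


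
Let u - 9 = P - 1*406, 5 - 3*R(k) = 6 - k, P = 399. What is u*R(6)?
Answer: 10/3 ≈ 3.3333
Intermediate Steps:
R(k) = -1/3 + k/3 (R(k) = 5/3 - (6 - k)/3 = 5/3 + (-2 + k/3) = -1/3 + k/3)
u = 2 (u = 9 + (399 - 1*406) = 9 + (399 - 406) = 9 - 7 = 2)
u*R(6) = 2*(-1/3 + (1/3)*6) = 2*(-1/3 + 2) = 2*(5/3) = 10/3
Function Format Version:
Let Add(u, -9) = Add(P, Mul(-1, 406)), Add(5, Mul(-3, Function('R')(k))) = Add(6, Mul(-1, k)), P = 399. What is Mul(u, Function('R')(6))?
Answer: Rational(10, 3) ≈ 3.3333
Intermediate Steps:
Function('R')(k) = Add(Rational(-1, 3), Mul(Rational(1, 3), k)) (Function('R')(k) = Add(Rational(5, 3), Mul(Rational(-1, 3), Add(6, Mul(-1, k)))) = Add(Rational(5, 3), Add(-2, Mul(Rational(1, 3), k))) = Add(Rational(-1, 3), Mul(Rational(1, 3), k)))
u = 2 (u = Add(9, Add(399, Mul(-1, 406))) = Add(9, Add(399, -406)) = Add(9, -7) = 2)
Mul(u, Function('R')(6)) = Mul(2, Add(Rational(-1, 3), Mul(Rational(1, 3), 6))) = Mul(2, Add(Rational(-1, 3), 2)) = Mul(2, Rational(5, 3)) = Rational(10, 3)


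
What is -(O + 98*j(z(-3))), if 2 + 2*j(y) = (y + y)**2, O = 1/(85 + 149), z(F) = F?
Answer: -389845/234 ≈ -1666.0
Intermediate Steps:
O = 1/234 ≈ 0.0042735
j(y) = -1 + 2*y**2 (j(y) = -1 + (y + y)**2/2 = -1 + (2*y)**2/2 = -1 + (4*y**2)/2 = -1 + 2*y**2)
-(O + 98*j(z(-3))) = -(1/234 + 98*(-1 + 2*(-3)**2)) = -(1/234 + 98*(-1 + 2*9)) = -(1/234 + 98*(-1 + 18)) = -(1/234 + 98*17) = -(1/234 + 1666) = -1*389845/234 = -389845/234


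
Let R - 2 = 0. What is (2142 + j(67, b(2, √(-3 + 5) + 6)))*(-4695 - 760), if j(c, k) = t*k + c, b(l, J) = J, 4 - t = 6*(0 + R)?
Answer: -11788255 + 43640*√2 ≈ -1.1727e+7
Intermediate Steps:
R = 2 (R = 2 + 0 = 2)
t = -8 (t = 4 - 6*(0 + 2) = 4 - 6*2 = 4 - 1*12 = 4 - 12 = -8)
j(c, k) = c - 8*k (j(c, k) = -8*k + c = c - 8*k)
(2142 + j(67, b(2, √(-3 + 5) + 6)))*(-4695 - 760) = (2142 + (67 - 8*(√(-3 + 5) + 6)))*(-4695 - 760) = (2142 + (67 - 8*(√2 + 6)))*(-5455) = (2142 + (67 - 8*(6 + √2)))*(-5455) = (2142 + (67 + (-48 - 8*√2)))*(-5455) = (2142 + (19 - 8*√2))*(-5455) = (2161 - 8*√2)*(-5455) = -11788255 + 43640*√2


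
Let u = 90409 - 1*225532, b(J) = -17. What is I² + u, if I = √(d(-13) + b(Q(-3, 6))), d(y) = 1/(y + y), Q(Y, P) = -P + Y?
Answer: -3513641/26 ≈ -1.3514e+5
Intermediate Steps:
Q(Y, P) = Y - P
d(y) = 1/(2*y)
u = -135123 (u = 90409 - 225532 = -135123)
I = I*√11518/26 (I = √((½)/(-13) - 17) = √((½)*(-1/13) - 17) = √(-1/26 - 17) = √(-443/26) = I*√11518/26 ≈ 4.1278*I)
I² + u = (I*√11518/26)² - 135123 = -443/26 - 135123 = -3513641/26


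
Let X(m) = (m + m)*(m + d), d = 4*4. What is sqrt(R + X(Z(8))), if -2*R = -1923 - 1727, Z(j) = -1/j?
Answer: sqrt(116546)/8 ≈ 42.674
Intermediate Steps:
d = 16
X(m) = 2*m*(16 + m) (X(m) = (m + m)*(m + 16) = (2*m)*(16 + m) = 2*m*(16 + m))
R = 1825 (R = -(-1923 - 1727)/2 = -1/2*(-3650) = 1825)
sqrt(R + X(Z(8))) = sqrt(1825 + 2*(-1/8)*(16 - 1/8)) = sqrt(1825 + 2*(-1/8)*(127/8)) = sqrt(1825 - 127/32) = sqrt(58273/32) = sqrt(116546)/8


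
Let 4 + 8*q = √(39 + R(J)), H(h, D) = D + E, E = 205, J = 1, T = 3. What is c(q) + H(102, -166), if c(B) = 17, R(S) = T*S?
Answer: 56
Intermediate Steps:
R(S) = 3*S
H(h, D) = 205 + D (H(h, D) = D + 205 = 205 + D)
q = -½ + √42/8 (q = -½ + √(39 + 3*1)/8 = -½ + √(39 + 3)/8 = -½ + √42/8 ≈ 0.31009)
c(q) + H(102, -166) = 17 + (205 - 166) = 17 + 39 = 56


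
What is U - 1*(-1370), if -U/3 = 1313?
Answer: -2569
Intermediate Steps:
U = -3939 (U = -3*1313 = -3939)
U - 1*(-1370) = -3939 - 1*(-1370) = -3939 + 1370 = -2569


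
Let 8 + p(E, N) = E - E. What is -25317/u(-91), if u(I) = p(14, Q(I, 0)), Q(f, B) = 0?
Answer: 25317/8 ≈ 3164.6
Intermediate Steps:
p(E, N) = -8 (p(E, N) = -8 + (E - E) = -8 + 0 = -8)
u(I) = -8
-25317/u(-91) = -25317/(-8) = -25317*(-1/8) = 25317/8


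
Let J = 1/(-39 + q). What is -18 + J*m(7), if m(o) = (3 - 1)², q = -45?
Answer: -379/21 ≈ -18.048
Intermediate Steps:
m(o) = 4 (m(o) = 2² = 4)
J = -1/84 (J = 1/(-39 - 45) = 1/(-84) = -1/84 ≈ -0.011905)
-18 + J*m(7) = -18 - 1/84*4 = -18 - 1/21 = -379/21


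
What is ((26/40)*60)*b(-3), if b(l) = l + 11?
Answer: 312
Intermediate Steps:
b(l) = 11 + l
((26/40)*60)*b(-3) = ((26/40)*60)*(11 - 3) = ((26*(1/40))*60)*8 = ((13/20)*60)*8 = 39*8 = 312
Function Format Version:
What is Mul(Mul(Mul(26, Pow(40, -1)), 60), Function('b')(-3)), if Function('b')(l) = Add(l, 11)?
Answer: 312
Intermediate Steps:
Function('b')(l) = Add(11, l)
Mul(Mul(Mul(26, Pow(40, -1)), 60), Function('b')(-3)) = Mul(Mul(Mul(26, Pow(40, -1)), 60), Add(11, -3)) = Mul(Mul(Mul(26, Rational(1, 40)), 60), 8) = Mul(Mul(Rational(13, 20), 60), 8) = Mul(39, 8) = 312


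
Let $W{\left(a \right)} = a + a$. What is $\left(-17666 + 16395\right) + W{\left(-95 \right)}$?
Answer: $-1461$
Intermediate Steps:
$W{\left(a \right)} = 2 a$
$\left(-17666 + 16395\right) + W{\left(-95 \right)} = \left(-17666 + 16395\right) + 2 \left(-95\right) = -1271 - 190 = -1461$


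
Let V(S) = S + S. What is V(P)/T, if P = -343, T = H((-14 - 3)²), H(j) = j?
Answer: -686/289 ≈ -2.3737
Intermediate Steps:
T = 289 (T = (-14 - 3)² = (-17)² = 289)
V(S) = 2*S
V(P)/T = (2*(-343))/289 = -686*1/289 = -686/289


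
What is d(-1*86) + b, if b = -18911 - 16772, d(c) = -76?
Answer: -35759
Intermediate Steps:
b = -35683
d(-1*86) + b = -76 - 35683 = -35759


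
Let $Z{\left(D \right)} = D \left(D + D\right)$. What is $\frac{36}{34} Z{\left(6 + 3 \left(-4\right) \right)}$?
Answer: $\frac{1296}{17} \approx 76.235$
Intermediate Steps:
$Z{\left(D \right)} = 2 D^{2}$ ($Z{\left(D \right)} = D 2 D = 2 D^{2}$)
$\frac{36}{34} Z{\left(6 + 3 \left(-4\right) \right)} = \frac{36}{34} \cdot 2 \left(6 + 3 \left(-4\right)\right)^{2} = 36 \cdot \frac{1}{34} \cdot 2 \left(6 - 12\right)^{2} = \frac{18 \cdot 2 \left(-6\right)^{2}}{17} = \frac{18 \cdot 2 \cdot 36}{17} = \frac{18}{17} \cdot 72 = \frac{1296}{17}$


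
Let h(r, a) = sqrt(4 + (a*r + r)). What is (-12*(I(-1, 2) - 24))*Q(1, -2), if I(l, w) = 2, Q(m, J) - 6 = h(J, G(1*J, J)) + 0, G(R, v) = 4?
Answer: 1584 + 264*I*sqrt(6) ≈ 1584.0 + 646.67*I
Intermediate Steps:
h(r, a) = sqrt(4 + r + a*r) (h(r, a) = sqrt(4 + (r + a*r)) = sqrt(4 + r + a*r))
Q(m, J) = 6 + sqrt(4 + 5*J) (Q(m, J) = 6 + (sqrt(4 + J + 4*J) + 0) = 6 + (sqrt(4 + 5*J) + 0) = 6 + sqrt(4 + 5*J))
(-12*(I(-1, 2) - 24))*Q(1, -2) = (-12*(2 - 24))*(6 + sqrt(4 + 5*(-2))) = (-12*(-22))*(6 + sqrt(4 - 10)) = 264*(6 + sqrt(-6)) = 264*(6 + I*sqrt(6)) = 1584 + 264*I*sqrt(6)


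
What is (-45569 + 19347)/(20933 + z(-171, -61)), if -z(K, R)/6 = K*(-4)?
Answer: -26222/16829 ≈ -1.5581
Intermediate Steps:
z(K, R) = 24*K (z(K, R) = -6*K*(-4) = -(-24)*K = 24*K)
(-45569 + 19347)/(20933 + z(-171, -61)) = (-45569 + 19347)/(20933 + 24*(-171)) = -26222/(20933 - 4104) = -26222/16829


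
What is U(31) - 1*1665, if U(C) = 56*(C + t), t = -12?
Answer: -601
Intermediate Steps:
U(C) = -672 + 56*C (U(C) = 56*(C - 12) = 56*(-12 + C) = -672 + 56*C)
U(31) - 1*1665 = (-672 + 56*31) - 1*1665 = (-672 + 1736) - 1665 = 1064 - 1665 = -601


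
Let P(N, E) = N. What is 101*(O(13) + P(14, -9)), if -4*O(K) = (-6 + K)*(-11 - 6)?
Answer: 17675/4 ≈ 4418.8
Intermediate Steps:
O(K) = -51/2 + 17*K/4 (O(K) = -(-6 + K)*(-11 - 6)/4 = -(-6 + K)*(-17)/4 = -(102 - 17*K)/4 = -51/2 + 17*K/4)
101*(O(13) + P(14, -9)) = 101*((-51/2 + (17/4)*13) + 14) = 101*((-51/2 + 221/4) + 14) = 101*(119/4 + 14) = 101*(175/4) = 17675/4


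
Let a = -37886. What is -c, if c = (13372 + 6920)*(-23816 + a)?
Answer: 1252056984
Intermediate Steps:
c = -1252056984 (c = (13372 + 6920)*(-23816 - 37886) = 20292*(-61702) = -1252056984)
-c = -1*(-1252056984) = 1252056984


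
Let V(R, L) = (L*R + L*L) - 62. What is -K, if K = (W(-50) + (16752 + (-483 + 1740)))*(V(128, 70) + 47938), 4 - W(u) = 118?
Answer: -1104765720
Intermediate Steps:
V(R, L) = -62 + L² + L*R (V(R, L) = (L*R + L²) - 62 = (L² + L*R) - 62 = -62 + L² + L*R)
W(u) = -114 (W(u) = 4 - 1*118 = 4 - 118 = -114)
K = 1104765720 (K = (-114 + (16752 + (-483 + 1740)))*((-62 + 70² + 70*128) + 47938) = (-114 + (16752 + 1257))*((-62 + 4900 + 8960) + 47938) = (-114 + 18009)*(13798 + 47938) = 17895*61736 = 1104765720)
-K = -1*1104765720 = -1104765720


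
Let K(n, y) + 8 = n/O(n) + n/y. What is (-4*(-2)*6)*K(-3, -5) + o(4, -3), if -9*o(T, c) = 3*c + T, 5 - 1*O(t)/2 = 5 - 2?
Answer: -17579/45 ≈ -390.64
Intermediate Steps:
O(t) = 4 (O(t) = 10 - 2*(5 - 2) = 10 - 2*3 = 10 - 6 = 4)
o(T, c) = -c/3 - T/9 (o(T, c) = -(3*c + T)/9 = -(T + 3*c)/9 = -c/3 - T/9)
K(n, y) = -8 + n/4 + n/y (K(n, y) = -8 + (n/4 + n/y) = -8 + n/4 + n/y)
(-4*(-2)*6)*K(-3, -5) + o(4, -3) = (-4*(-2)*6)*(-8 + (1/4)*(-3) - 3/(-5)) + (-1/3*(-3) - 1/9*4) = (8*6)*(-8 - 3/4 - 3*(-1/5)) + (1 - 4/9) = 48*(-8 - 3/4 + 3/5) + 5/9 = 48*(-163/20) + 5/9 = -1956/5 + 5/9 = -17579/45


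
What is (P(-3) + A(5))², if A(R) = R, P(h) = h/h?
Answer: 36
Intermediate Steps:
P(h) = 1
(P(-3) + A(5))² = (1 + 5)² = 6² = 36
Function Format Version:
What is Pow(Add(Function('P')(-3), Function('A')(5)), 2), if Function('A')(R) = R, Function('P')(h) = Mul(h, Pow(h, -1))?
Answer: 36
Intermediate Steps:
Function('P')(h) = 1
Pow(Add(Function('P')(-3), Function('A')(5)), 2) = Pow(Add(1, 5), 2) = Pow(6, 2) = 36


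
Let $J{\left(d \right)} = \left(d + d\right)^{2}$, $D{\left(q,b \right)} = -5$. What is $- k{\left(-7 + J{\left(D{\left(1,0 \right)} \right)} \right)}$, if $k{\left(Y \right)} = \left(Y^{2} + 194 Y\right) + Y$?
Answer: $-26784$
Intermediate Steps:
$J{\left(d \right)} = 4 d^{2}$ ($J{\left(d \right)} = \left(2 d\right)^{2} = 4 d^{2}$)
$k{\left(Y \right)} = Y^{2} + 195 Y$
$- k{\left(-7 + J{\left(D{\left(1,0 \right)} \right)} \right)} = - \left(-7 + 4 \left(-5\right)^{2}\right) \left(195 - \left(7 - 4 \left(-5\right)^{2}\right)\right) = - \left(-7 + 4 \cdot 25\right) \left(195 + \left(-7 + 4 \cdot 25\right)\right) = - \left(-7 + 100\right) \left(195 + \left(-7 + 100\right)\right) = - 93 \left(195 + 93\right) = - 93 \cdot 288 = \left(-1\right) 26784 = -26784$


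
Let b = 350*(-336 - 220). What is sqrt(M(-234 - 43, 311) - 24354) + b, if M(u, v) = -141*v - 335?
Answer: -194600 + 2*I*sqrt(17135) ≈ -1.946e+5 + 261.8*I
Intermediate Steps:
M(u, v) = -335 - 141*v
b = -194600 (b = 350*(-556) = -194600)
sqrt(M(-234 - 43, 311) - 24354) + b = sqrt((-335 - 141*311) - 24354) - 194600 = sqrt((-335 - 43851) - 24354) - 194600 = sqrt(-44186 - 24354) - 194600 = sqrt(-68540) - 194600 = 2*I*sqrt(17135) - 194600 = -194600 + 2*I*sqrt(17135)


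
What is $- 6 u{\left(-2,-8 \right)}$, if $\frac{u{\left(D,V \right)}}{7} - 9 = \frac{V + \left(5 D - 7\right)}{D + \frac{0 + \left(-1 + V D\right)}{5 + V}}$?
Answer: $-528$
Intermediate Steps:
$u{\left(D,V \right)} = 63 + \frac{7 \left(-7 + V + 5 D\right)}{D + \frac{-1 + D V}{5 + V}}$ ($u{\left(D,V \right)} = 63 + 7 \frac{V + \left(5 D - 7\right)}{D + \frac{0 + \left(-1 + V D\right)}{5 + V}} = 63 + 7 \frac{V + \left(-7 + 5 D\right)}{D + \frac{0 + \left(-1 + D V\right)}{5 + V}} = 63 + 7 \frac{-7 + V + 5 D}{D + \frac{-1 + D V}{5 + V}} = 63 + \frac{7 \left(-7 + V + 5 D\right)}{D + \frac{-1 + D V}{5 + V}}$)
$- 6 u{\left(-2,-8 \right)} = - 6 \frac{7 \left(-44 + \left(-8\right)^{2} - -16 + 70 \left(-2\right) + 23 \left(-2\right) \left(-8\right)\right)}{-1 + 5 \left(-2\right) + 2 \left(-2\right) \left(-8\right)} = - 6 \frac{7 \left(-44 + 64 + 16 - 140 + 368\right)}{-1 - 10 + 32} = - 6 \cdot 7 \cdot \frac{1}{21} \cdot 264 = \left(-6\right) 88 = -528$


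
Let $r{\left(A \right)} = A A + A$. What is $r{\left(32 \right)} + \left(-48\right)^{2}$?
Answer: $3360$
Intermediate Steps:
$r{\left(A \right)} = A + A^{2}$ ($r{\left(A \right)} = A^{2} + A = A + A^{2}$)
$r{\left(32 \right)} + \left(-48\right)^{2} = 32 \left(1 + 32\right) + \left(-48\right)^{2} = 32 \cdot 33 + 2304 = 1056 + 2304 = 3360$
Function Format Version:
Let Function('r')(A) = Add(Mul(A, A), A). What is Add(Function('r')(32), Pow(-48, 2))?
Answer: 3360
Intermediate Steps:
Function('r')(A) = Add(A, Pow(A, 2)) (Function('r')(A) = Add(Pow(A, 2), A) = Add(A, Pow(A, 2)))
Add(Function('r')(32), Pow(-48, 2)) = Add(Mul(32, Add(1, 32)), Pow(-48, 2)) = Add(Mul(32, 33), 2304) = Add(1056, 2304) = 3360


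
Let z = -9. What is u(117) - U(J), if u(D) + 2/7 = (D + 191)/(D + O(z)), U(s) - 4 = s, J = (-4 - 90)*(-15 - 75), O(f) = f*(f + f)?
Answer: -16528594/1953 ≈ -8463.2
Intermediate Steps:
O(f) = 2*f² (O(f) = f*(2*f) = 2*f²)
J = 8460 (J = -94*(-90) = 8460)
U(s) = 4 + s
u(D) = -2/7 + (191 + D)/(162 + D) (u(D) = -2/7 + (D + 191)/(D + 2*(-9)²) = -2/7 + (191 + D)/(D + 2*81) = -2/7 + (191 + D)/(D + 162) = -2/7 + (191 + D)/(162 + D))
u(117) - U(J) = (1013 + 5*117)/(7*(162 + 117)) - (4 + 8460) = (⅐)*(1013 + 585)/279 - 1*8464 = (⅐)*(1/279)*1598 - 8464 = 1598/1953 - 8464 = -16528594/1953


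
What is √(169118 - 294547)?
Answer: I*√125429 ≈ 354.16*I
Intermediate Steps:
√(169118 - 294547) = √(-125429) = I*√125429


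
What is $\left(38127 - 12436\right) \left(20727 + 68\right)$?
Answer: $534244345$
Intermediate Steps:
$\left(38127 - 12436\right) \left(20727 + 68\right) = 25691 \cdot 20795 = 534244345$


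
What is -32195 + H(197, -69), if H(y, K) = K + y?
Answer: -32067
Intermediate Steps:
-32195 + H(197, -69) = -32195 + (-69 + 197) = -32195 + 128 = -32067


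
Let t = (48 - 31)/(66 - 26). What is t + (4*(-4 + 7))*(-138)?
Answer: -66223/40 ≈ -1655.6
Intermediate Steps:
t = 17/40 ≈ 0.42500
t + (4*(-4 + 7))*(-138) = 17/40 + (4*(-4 + 7))*(-138) = 17/40 + (4*3)*(-138) = 17/40 + 12*(-138) = 17/40 - 1656 = -66223/40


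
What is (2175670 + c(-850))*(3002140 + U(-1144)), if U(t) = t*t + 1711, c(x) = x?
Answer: 9379100459340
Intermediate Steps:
U(t) = 1711 + t² (U(t) = t² + 1711 = 1711 + t²)
(2175670 + c(-850))*(3002140 + U(-1144)) = (2175670 - 850)*(3002140 + (1711 + (-1144)²)) = 2174820*(3002140 + (1711 + 1308736)) = 2174820*(3002140 + 1310447) = 2174820*4312587 = 9379100459340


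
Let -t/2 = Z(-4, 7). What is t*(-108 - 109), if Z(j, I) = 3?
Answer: 1302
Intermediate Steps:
t = -6 (t = -2*3 = -6)
t*(-108 - 109) = -6*(-108 - 109) = -6*(-217) = 1302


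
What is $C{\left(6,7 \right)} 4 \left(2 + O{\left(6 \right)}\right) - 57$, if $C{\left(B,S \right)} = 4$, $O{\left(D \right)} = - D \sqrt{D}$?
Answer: $-25 - 96 \sqrt{6} \approx -260.15$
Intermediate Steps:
$O{\left(D \right)} = - D^{\frac{3}{2}}$
$C{\left(6,7 \right)} 4 \left(2 + O{\left(6 \right)}\right) - 57 = 4 \cdot 4 \left(2 - 6^{\frac{3}{2}}\right) - 57 = 4 \cdot 4 \left(2 - 6 \sqrt{6}\right) - 57 = 4 \left(8 - 24 \sqrt{6}\right) - 57 = \left(32 - 96 \sqrt{6}\right) - 57 = -25 - 96 \sqrt{6}$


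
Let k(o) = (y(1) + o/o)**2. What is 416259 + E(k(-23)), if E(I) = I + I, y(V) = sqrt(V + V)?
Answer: 416265 + 4*sqrt(2) ≈ 4.1627e+5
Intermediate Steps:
y(V) = sqrt(2)*sqrt(V) (y(V) = sqrt(2*V) = sqrt(2)*sqrt(V))
k(o) = (1 + sqrt(2))**2 (k(o) = (sqrt(2)*sqrt(1) + o/o)**2 = (sqrt(2)*1 + 1)**2 = (sqrt(2) + 1)**2 = (1 + sqrt(2))**2)
E(I) = 2*I
416259 + E(k(-23)) = 416259 + 2*(1 + sqrt(2))**2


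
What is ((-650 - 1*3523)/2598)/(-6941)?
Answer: 1391/6010906 ≈ 0.00023141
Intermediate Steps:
((-650 - 1*3523)/2598)/(-6941) = ((-650 - 3523)*(1/2598))*(-1/6941) = -4173*1/2598*(-1/6941) = -1391/866*(-1/6941) = 1391/6010906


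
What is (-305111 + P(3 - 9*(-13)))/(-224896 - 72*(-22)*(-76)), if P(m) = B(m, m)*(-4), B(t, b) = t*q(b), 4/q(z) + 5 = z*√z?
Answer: 21088967593/23865408320 + 288*√30/372897005 ≈ 0.88367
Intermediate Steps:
q(z) = 4/(-5 + z^(3/2)) (q(z) = 4/(-5 + z*√z) = 4/(-5 + z^(3/2)))
B(t, b) = 4*t/(-5 + b^(3/2)) (B(t, b) = t*(4/(-5 + b^(3/2))) = 4*t/(-5 + b^(3/2)))
P(m) = -16*m/(-5 + m^(3/2)) (P(m) = (4*m/(-5 + m^(3/2)))*(-4) = -16*m/(-5 + m^(3/2)))
(-305111 + P(3 - 9*(-13)))/(-224896 - 72*(-22)*(-76)) = (-305111 - 16*(3 - 9*(-13))/(-5 + (3 - 9*(-13))^(3/2)))/(-224896 - 72*(-22)*(-76)) = (-305111 - 16*(3 + 117)/(-5 + (3 + 117)^(3/2)))/(-224896 + 1584*(-76)) = (-305111 - 16*120/(-5 + 120^(3/2)))/(-224896 - 120384) = (-305111 - 16*120/(-5 + 240*√30))/(-345280) = (-305111 - 1920/(-5 + 240*√30))*(-1/345280) = 305111/345280 + 6/(1079*(-5 + 240*√30))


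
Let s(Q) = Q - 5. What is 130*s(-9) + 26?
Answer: -1794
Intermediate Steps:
s(Q) = -5 + Q
130*s(-9) + 26 = 130*(-5 - 9) + 26 = 130*(-14) + 26 = -1820 + 26 = -1794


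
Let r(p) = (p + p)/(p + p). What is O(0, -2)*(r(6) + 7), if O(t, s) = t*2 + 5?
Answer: 40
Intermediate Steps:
O(t, s) = 5 + 2*t (O(t, s) = 2*t + 5 = 5 + 2*t)
r(p) = 1 (r(p) = (2*p)/((2*p)) = (2*p)*(1/(2*p)) = 1)
O(0, -2)*(r(6) + 7) = (5 + 2*0)*(1 + 7) = (5 + 0)*8 = 5*8 = 40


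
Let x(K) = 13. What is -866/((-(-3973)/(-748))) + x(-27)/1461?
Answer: 946440697/5804553 ≈ 163.05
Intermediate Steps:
-866/((-(-3973)/(-748))) + x(-27)/1461 = -866/((-(-3973)/(-748))) + 13/1461 = -866/((-(-3973)*(-1)/748)) + 13*(1/1461) = -866/((-1*3973/748)) + 13/1461 = -866/(-3973/748) + 13/1461 = -866*(-748/3973) + 13/1461 = 647768/3973 + 13/1461 = 946440697/5804553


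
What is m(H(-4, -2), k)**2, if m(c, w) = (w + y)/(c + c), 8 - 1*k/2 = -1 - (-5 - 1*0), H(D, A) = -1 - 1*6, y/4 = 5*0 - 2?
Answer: 0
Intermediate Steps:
y = -8 (y = 4*(5*0 - 2) = 4*(0 - 2) = 4*(-2) = -8)
H(D, A) = -7 (H(D, A) = -1 - 6 = -7)
k = 8 (k = 16 - 2*(-1 - (-5 - 1*0)) = 16 - 2*(-1 - (-5 + 0)) = 16 - 2*(-1 - 1*(-5)) = 16 - 2*(-1 + 5) = 16 - 2*4 = 16 - 8 = 8)
m(c, w) = (-8 + w)/(2*c) (m(c, w) = (w - 8)/(c + c) = (-8 + w)/((2*c)) = (-8 + w)*(1/(2*c)) = (-8 + w)/(2*c))
m(H(-4, -2), k)**2 = ((1/2)*(-8 + 8)/(-7))**2 = ((1/2)*(-1/7)*0)**2 = 0**2 = 0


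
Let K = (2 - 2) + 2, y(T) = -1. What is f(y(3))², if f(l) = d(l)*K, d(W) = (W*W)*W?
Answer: 4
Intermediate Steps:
d(W) = W³ (d(W) = W²*W = W³)
K = 2 (K = 0 + 2 = 2)
f(l) = 2*l³ (f(l) = l³*2 = 2*l³)
f(y(3))² = (2*(-1)³)² = (2*(-1))² = (-2)² = 4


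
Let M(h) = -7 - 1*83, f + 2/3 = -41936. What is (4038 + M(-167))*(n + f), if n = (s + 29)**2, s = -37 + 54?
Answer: -157211992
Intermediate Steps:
s = 17
f = -125810/3 (f = -2/3 - 41936 = -125810/3 ≈ -41937.)
M(h) = -90 (M(h) = -7 - 83 = -90)
n = 2116 (n = (17 + 29)**2 = 46**2 = 2116)
(4038 + M(-167))*(n + f) = (4038 - 90)*(2116 - 125810/3) = 3948*(-119462/3) = -157211992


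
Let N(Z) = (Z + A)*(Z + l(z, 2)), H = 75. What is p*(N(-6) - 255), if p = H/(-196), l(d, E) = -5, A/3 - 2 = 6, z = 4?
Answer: 33975/196 ≈ 173.34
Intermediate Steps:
A = 24 (A = 6 + 3*6 = 6 + 18 = 24)
N(Z) = (-5 + Z)*(24 + Z) (N(Z) = (Z + 24)*(Z - 5) = (24 + Z)*(-5 + Z) = (-5 + Z)*(24 + Z))
p = -75/196 (p = 75/(-196) = 75*(-1/196) = -75/196 ≈ -0.38265)
p*(N(-6) - 255) = -75*((-120 + (-6)**2 + 19*(-6)) - 255)/196 = -75*((-120 + 36 - 114) - 255)/196 = -75*(-198 - 255)/196 = -75/196*(-453) = 33975/196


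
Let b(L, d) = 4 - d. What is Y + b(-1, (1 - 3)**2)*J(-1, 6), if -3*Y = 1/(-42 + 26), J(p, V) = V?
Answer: 1/48 ≈ 0.020833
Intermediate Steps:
Y = 1/48 (Y = -1/(3*(-42 + 26)) = -1/3/(-16) = -1/3*(-1/16) = 1/48 ≈ 0.020833)
Y + b(-1, (1 - 3)**2)*J(-1, 6) = 1/48 + (4 - (1 - 3)**2)*6 = 1/48 + (4 - 1*(-2)**2)*6 = 1/48 + (4 - 1*4)*6 = 1/48 + (4 - 4)*6 = 1/48 + 0*6 = 1/48 + 0 = 1/48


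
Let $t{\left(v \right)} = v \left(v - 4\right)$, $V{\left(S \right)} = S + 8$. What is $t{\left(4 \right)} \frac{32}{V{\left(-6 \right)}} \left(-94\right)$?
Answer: $0$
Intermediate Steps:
$V{\left(S \right)} = 8 + S$
$t{\left(v \right)} = v \left(-4 + v\right)$
$t{\left(4 \right)} \frac{32}{V{\left(-6 \right)}} \left(-94\right) = 4 \left(-4 + 4\right) \frac{32}{8 - 6} \left(-94\right) = 4 \cdot 0 \cdot \frac{32}{2} \left(-94\right) = 0 \cdot 32 \cdot \frac{1}{2} \left(-94\right) = 0 \cdot 16 \left(-94\right) = 0 \left(-94\right) = 0$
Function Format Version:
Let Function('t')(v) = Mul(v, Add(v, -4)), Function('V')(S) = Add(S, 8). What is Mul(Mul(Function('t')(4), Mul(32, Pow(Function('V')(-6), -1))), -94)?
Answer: 0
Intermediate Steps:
Function('V')(S) = Add(8, S)
Function('t')(v) = Mul(v, Add(-4, v))
Mul(Mul(Function('t')(4), Mul(32, Pow(Function('V')(-6), -1))), -94) = Mul(Mul(Mul(4, Add(-4, 4)), Mul(32, Pow(Add(8, -6), -1))), -94) = Mul(Mul(Mul(4, 0), Mul(32, Pow(2, -1))), -94) = Mul(Mul(0, Mul(32, Rational(1, 2))), -94) = Mul(Mul(0, 16), -94) = Mul(0, -94) = 0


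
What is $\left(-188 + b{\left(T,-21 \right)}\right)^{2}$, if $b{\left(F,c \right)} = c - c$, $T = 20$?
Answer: $35344$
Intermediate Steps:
$b{\left(F,c \right)} = 0$
$\left(-188 + b{\left(T,-21 \right)}\right)^{2} = \left(-188 + 0\right)^{2} = \left(-188\right)^{2} = 35344$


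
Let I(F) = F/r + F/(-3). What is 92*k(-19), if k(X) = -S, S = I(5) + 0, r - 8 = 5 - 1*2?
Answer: 3680/33 ≈ 111.52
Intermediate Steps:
r = 11 (r = 8 + (5 - 1*2) = 8 + (5 - 2) = 8 + 3 = 11)
I(F) = -8*F/33 (I(F) = F/11 + F/(-3) = F*(1/11) + F*(-1/3) = F/11 - F/3 = -8*F/33)
S = -40/33 (S = -8/33*5 + 0 = -40/33 + 0 = -40/33 ≈ -1.2121)
k(X) = 40/33 (k(X) = -1*(-40/33) = 40/33)
92*k(-19) = 92*(40/33) = 3680/33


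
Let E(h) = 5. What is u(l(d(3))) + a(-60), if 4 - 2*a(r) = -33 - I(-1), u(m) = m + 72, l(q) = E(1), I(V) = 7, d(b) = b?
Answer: 99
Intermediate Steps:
l(q) = 5
u(m) = 72 + m
a(r) = 22 (a(r) = 2 - (-33 - 1*7)/2 = 2 - (-33 - 7)/2 = 2 - ½*(-40) = 2 + 20 = 22)
u(l(d(3))) + a(-60) = (72 + 5) + 22 = 77 + 22 = 99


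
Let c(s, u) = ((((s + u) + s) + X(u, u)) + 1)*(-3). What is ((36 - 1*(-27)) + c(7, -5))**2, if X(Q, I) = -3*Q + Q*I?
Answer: 7569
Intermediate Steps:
X(Q, I) = -3*Q + I*Q
c(s, u) = -3 - 6*s - 3*u - 3*u*(-3 + u) (c(s, u) = ((((s + u) + s) + u*(-3 + u)) + 1)*(-3) = (((u + 2*s) + u*(-3 + u)) + 1)*(-3) = ((u + 2*s + u*(-3 + u)) + 1)*(-3) = (1 + u + 2*s + u*(-3 + u))*(-3) = -3 - 6*s - 3*u - 3*u*(-3 + u))
((36 - 1*(-27)) + c(7, -5))**2 = ((36 - 1*(-27)) + (-3 - 6*7 - 3*(-5)**2 + 6*(-5)))**2 = ((36 + 27) + (-3 - 42 - 3*25 - 30))**2 = (63 + (-3 - 42 - 75 - 30))**2 = (63 - 150)**2 = (-87)**2 = 7569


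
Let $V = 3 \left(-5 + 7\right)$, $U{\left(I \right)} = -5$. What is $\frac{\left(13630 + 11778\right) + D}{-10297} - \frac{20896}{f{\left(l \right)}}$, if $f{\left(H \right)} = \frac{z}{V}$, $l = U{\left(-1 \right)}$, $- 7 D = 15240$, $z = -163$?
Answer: $\frac{9010470296}{11748877} \approx 766.92$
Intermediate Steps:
$D = - \frac{15240}{7}$ ($D = \left(- \frac{1}{7}\right) 15240 = - \frac{15240}{7} \approx -2177.1$)
$l = -5$
$V = 6$ ($V = 3 \cdot 2 = 6$)
$f{\left(H \right)} = - \frac{163}{6}$
$\frac{\left(13630 + 11778\right) + D}{-10297} - \frac{20896}{f{\left(l \right)}} = \frac{\left(13630 + 11778\right) - \frac{15240}{7}}{-10297} - \frac{20896}{- \frac{163}{6}} = \left(25408 - \frac{15240}{7}\right) \left(- \frac{1}{10297}\right) - - \frac{125376}{163} = \frac{162616}{7} \left(- \frac{1}{10297}\right) + \frac{125376}{163} = - \frac{162616}{72079} + \frac{125376}{163} = \frac{9010470296}{11748877}$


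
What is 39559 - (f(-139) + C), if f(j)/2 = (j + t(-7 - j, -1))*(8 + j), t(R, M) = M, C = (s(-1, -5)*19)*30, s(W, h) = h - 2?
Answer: 6869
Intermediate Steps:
s(W, h) = -2 + h
C = -3990 (C = ((-2 - 5)*19)*30 = -7*19*30 = -133*30 = -3990)
f(j) = 2*(-1 + j)*(8 + j) (f(j) = 2*((j - 1)*(8 + j)) = 2*((-1 + j)*(8 + j)) = 2*(-1 + j)*(8 + j))
39559 - (f(-139) + C) = 39559 - ((-16 + 2*(-139)² + 14*(-139)) - 3990) = 39559 - ((-16 + 2*19321 - 1946) - 3990) = 39559 - ((-16 + 38642 - 1946) - 3990) = 39559 - (36680 - 3990) = 39559 - 1*32690 = 39559 - 32690 = 6869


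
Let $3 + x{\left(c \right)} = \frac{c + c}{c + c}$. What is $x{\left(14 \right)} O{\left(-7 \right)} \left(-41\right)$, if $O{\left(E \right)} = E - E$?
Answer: $0$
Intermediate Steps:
$x{\left(c \right)} = -2$ ($x{\left(c \right)} = -3 + \frac{c + c}{c + c} = -3 + \frac{2 c}{2 c} = -3 + 2 c \frac{1}{2 c} = -3 + 1 = -2$)
$O{\left(E \right)} = 0$
$x{\left(14 \right)} O{\left(-7 \right)} \left(-41\right) = \left(-2\right) 0 \left(-41\right) = 0 \left(-41\right) = 0$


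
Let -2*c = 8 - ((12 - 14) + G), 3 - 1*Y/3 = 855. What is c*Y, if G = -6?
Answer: 20448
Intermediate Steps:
Y = -2556 (Y = 9 - 3*855 = 9 - 2565 = -2556)
c = -8 (c = -(8 - ((12 - 14) - 6))/2 = -(8 - (-2 - 6))/2 = -(8 - 1*(-8))/2 = -(8 + 8)/2 = -1/2*16 = -8)
c*Y = -8*(-2556) = 20448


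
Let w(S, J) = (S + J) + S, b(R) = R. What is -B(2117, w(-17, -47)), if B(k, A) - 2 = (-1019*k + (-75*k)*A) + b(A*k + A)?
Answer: -10531996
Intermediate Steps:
w(S, J) = J + 2*S (w(S, J) = (J + S) + S = J + 2*S)
B(k, A) = 2 + A - 1019*k - 74*A*k (B(k, A) = 2 + ((-1019*k + (-75*k)*A) + (A*k + A)) = 2 + ((-1019*k - 75*A*k) + (A + A*k)) = 2 + (A - 1019*k - 74*A*k) = 2 + A - 1019*k - 74*A*k)
-B(2117, w(-17, -47)) = -(2 + (-47 + 2*(-17)) - 1019*2117 - 74*(-47 + 2*(-17))*2117) = -(2 + (-47 - 34) - 2157223 - 74*(-47 - 34)*2117) = -(2 - 81 - 2157223 - 74*(-81)*2117) = -(2 - 81 - 2157223 + 12689298) = -1*10531996 = -10531996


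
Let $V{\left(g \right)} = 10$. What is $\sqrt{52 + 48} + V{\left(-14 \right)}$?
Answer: $20$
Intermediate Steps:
$\sqrt{52 + 48} + V{\left(-14 \right)} = \sqrt{52 + 48} + 10 = \sqrt{100} + 10 = 10 + 10 = 20$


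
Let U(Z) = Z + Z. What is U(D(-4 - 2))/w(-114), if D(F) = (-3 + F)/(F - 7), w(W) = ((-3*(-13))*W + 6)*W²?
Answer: -1/41673840 ≈ -2.3996e-8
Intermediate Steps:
w(W) = W²*(6 + 39*W) (w(W) = (39*W + 6)*W² = (6 + 39*W)*W² = W²*(6 + 39*W))
D(F) = (-3 + F)/(-7 + F)
U(Z) = 2*Z
U(D(-4 - 2))/w(-114) = (2*((-3 + (-4 - 2))/(-7 + (-4 - 2))))/(((-114)²*(6 + 39*(-114)))) = (2*((-3 - 6)/(-7 - 6)))/((12996*(6 - 4446))) = (2*(-9/(-13)))/((12996*(-4440))) = (2*(-1/13*(-9)))/(-57702240) = (2*(9/13))*(-1/57702240) = (18/13)*(-1/57702240) = -1/41673840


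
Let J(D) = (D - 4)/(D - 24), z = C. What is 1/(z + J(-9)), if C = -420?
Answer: -33/13847 ≈ -0.0023832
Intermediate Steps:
z = -420
J(D) = (-4 + D)/(-24 + D)
1/(z + J(-9)) = 1/(-420 + (-4 - 9)/(-24 - 9)) = 1/(-420 - 13/(-33)) = 1/(-420 - 1/33*(-13)) = 1/(-420 + 13/33) = 1/(-13847/33) = -33/13847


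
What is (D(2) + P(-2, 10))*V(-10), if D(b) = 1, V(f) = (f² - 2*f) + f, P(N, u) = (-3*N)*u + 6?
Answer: 7370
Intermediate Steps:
P(N, u) = 6 - 3*N*u (P(N, u) = -3*N*u + 6 = 6 - 3*N*u)
V(f) = f² - f
(D(2) + P(-2, 10))*V(-10) = (1 + (6 - 3*(-2)*10))*(-10*(-1 - 10)) = (1 + (6 + 60))*(-10*(-11)) = (1 + 66)*110 = 67*110 = 7370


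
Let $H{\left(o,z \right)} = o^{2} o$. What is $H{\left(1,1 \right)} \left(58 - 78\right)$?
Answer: $-20$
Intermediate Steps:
$H{\left(o,z \right)} = o^{3}$
$H{\left(1,1 \right)} \left(58 - 78\right) = 1^{3} \left(58 - 78\right) = 1 \left(-20\right) = -20$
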